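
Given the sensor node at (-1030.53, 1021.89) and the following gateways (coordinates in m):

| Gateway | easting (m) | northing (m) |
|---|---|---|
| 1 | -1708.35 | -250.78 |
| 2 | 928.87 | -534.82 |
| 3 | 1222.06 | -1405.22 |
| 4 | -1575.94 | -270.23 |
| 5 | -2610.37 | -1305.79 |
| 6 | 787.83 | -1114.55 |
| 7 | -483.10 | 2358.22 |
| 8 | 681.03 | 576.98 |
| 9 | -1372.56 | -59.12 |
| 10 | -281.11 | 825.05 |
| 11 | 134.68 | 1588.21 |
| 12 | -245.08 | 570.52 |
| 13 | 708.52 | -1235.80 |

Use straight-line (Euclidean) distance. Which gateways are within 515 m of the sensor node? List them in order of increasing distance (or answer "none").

Distances from (-1030.53, 1021.89):
1: √((-677.82)² + (-1272.67)²) = √(459439.9524 + 1619688.9289) = 1441.92 m
2: √((1959.40)² + (-1556.71)²) = √(3839248.3600 + 2423346.0241) = 2502.52 m
3: √((2252.59)² + (-2427.11)²) = √(5074161.7081 + 5890862.9521) = 3311.35 m
4: √((-545.41)² + (-1292.12)²) = √(297472.0681 + 1669574.0944) = 1402.51 m
5: √((-1579.84)² + (-2327.68)²) = √(2495894.4256 + 5418094.1824) = 2813.18 m
6: √((1818.36)² + (-2136.44)²) = √(3306433.0896 + 4564375.8736) = 2805.50 m
7: √((547.43)² + (1336.33)²) = √(299679.6049 + 1785777.8689) = 1444.11 m
8: √((1711.56)² + (-444.91)²) = √(2929437.6336 + 197944.9081) = 1768.44 m
9: √((-342.03)² + (-1081.01)²) = √(116984.5209 + 1168582.6201) = 1133.83 m
10: √((749.42)² + (-196.84)²) = √(561630.3364 + 38745.9856) = 774.84 m
11: √((1165.21)² + (566.32)²) = √(1357714.3441 + 320718.3424) = 1295.54 m
12: √((785.45)² + (-451.37)²) = √(616931.7025 + 203734.8769) = 905.91 m
13: √((1739.05)² + (-2257.69)²) = √(3024294.9025 + 5097164.1361) = 2849.82 m
Threshold 515 m: none within range.

none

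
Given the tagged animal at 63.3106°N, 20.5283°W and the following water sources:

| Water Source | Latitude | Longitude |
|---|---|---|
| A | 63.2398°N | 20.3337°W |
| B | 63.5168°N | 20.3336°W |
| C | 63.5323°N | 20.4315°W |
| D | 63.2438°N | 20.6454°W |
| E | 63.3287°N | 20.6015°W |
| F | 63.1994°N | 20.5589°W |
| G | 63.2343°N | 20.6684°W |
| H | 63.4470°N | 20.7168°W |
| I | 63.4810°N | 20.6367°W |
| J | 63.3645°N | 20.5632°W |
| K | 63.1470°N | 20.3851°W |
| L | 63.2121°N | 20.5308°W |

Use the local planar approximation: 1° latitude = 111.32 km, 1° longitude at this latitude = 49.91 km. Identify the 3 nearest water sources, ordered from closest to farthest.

E, J, D

Distances from 63.3106°N, 20.5283°W:
A: √((-0.0708·111.32)² + (0.1946·49.91)²) = √(62.117349 + 94.332384) = 12.5080 km
B: √((0.2062·111.32)² + (0.1947·49.91)²) = √(526.894563 + 94.429359) = 24.9264 km
C: √((0.2217·111.32)² + (0.0968·49.91)²) = √(609.084828 + 23.341344) = 25.1481 km
D: √((-0.0668·111.32)² + (-0.1171·49.91)²) = √(55.296714 + 34.157724) = 9.4580 km
E: √((0.0181·111.32)² + (-0.0732·49.91)²) = √(4.059790 + 13.347419) = 4.1722 km
F: √((-0.1112·111.32)² + (-0.0306·49.91)²) = √(153.234293 + 2.332480) = 12.4726 km
G: √((-0.0763·111.32)² + (-0.1401·49.91)²) = √(72.143211 + 48.893532) = 11.0017 km
H: √((0.1364·111.32)² + (-0.1885·49.91)²) = √(230.555314 + 88.511123) = 17.8624 km
I: √((0.1704·111.32)² + (-0.1084·49.91)²) = √(359.820229 + 29.270740) = 19.7254 km
J: √((0.0539·111.32)² + (-0.0349·49.91)²) = √(36.001776 + 3.034073) = 6.2479 km
K: √((-0.1636·111.32)² + (0.1432·49.91)²) = √(331.675196 + 51.081210) = 19.5642 km
L: √((-0.0985·111.32)² + (-0.0025·49.91)²) = √(120.231664 + 0.015569) = 10.9657 km
Sorted: E (4.1722 km) < J (6.2479 km) < D (9.4580 km) < L (10.9657 km) < G (11.0017 km) < …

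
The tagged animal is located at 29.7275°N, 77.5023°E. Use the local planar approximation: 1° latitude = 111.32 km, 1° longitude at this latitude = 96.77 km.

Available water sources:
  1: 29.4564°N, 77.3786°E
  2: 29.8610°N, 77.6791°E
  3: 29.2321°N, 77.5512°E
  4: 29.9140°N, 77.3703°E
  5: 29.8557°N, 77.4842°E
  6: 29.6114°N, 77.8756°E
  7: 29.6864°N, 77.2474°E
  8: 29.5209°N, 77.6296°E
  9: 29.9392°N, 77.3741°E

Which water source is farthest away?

Distances from 29.7275°N, 77.5023°E:
1: √((-0.2711·111.32)² + (-0.1237·96.77)²) = √(910.763108 + 143.291649) = 32.4662 km
2: √((0.1335·111.32)² + (0.1768·96.77)²) = √(220.855860 + 292.715691) = 22.6621 km
3: √((-0.4954·111.32)² + (0.0489·96.77)²) = √(3041.293963 + 22.392326) = 55.3506 km
4: √((0.1865·111.32)² + (-0.1320·96.77)²) = √(431.026595 + 163.165879) = 24.3761 km
5: √((0.1282·111.32)² + (-0.0181·96.77)²) = √(203.667834 + 3.067882) = 14.3783 km
6: √((-0.1161·111.32)² + (0.3733·96.77)²) = √(167.036290 + 1304.960788) = 38.3666 km
7: √((-0.0411·111.32)² + (-0.2549·96.77)²) = √(20.932931 + 608.444757) = 25.0874 km
8: √((-0.2066·111.32)² + (0.1273·96.77)²) = √(528.940754 + 151.753351) = 26.0901 km
9: √((0.2117·111.32)² + (-0.1282·96.77)²) = √(555.377283 + 153.906702) = 26.6324 km
Maximum: 3 at 55.3506 km.

3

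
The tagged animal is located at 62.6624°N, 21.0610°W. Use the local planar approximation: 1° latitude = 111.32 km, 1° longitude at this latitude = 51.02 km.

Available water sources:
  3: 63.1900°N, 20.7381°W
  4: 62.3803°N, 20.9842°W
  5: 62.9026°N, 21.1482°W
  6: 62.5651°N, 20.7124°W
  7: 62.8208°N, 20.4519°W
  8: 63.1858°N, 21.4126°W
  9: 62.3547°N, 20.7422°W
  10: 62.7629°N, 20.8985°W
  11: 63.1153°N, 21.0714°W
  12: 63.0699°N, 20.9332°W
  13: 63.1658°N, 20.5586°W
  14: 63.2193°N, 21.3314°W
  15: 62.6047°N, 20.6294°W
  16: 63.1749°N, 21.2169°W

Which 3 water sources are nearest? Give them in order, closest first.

10, 6, 15

Distances from 62.6624°N, 21.0610°W:
3: 60.9992 km
4: 31.6469 km
5: 27.1067 km
6: 20.8242 km
7: 35.7304 km
8: 60.9639 km
9: 37.9188 km
10: 13.9248 km
11: 50.4196 km
12: 45.8291 km
13: 61.6225 km
14: 63.5106 km
15: 22.9379 km
16: 57.6033 km
Sorted: 10 (13.9248 km) < 6 (20.8242 km) < 15 (22.9379 km) < 5 (27.1067 km) < 4 (31.6469 km) < …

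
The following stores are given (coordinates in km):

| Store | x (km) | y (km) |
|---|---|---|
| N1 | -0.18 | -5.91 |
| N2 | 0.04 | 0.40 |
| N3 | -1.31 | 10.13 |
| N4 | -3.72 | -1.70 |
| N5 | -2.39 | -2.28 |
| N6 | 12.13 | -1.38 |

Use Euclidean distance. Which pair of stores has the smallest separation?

N4 and N5

Pairwise distances:
N4–N5: 1.45 km
N2–N5: 3.62 km
N1–N5: 4.25 km
N2–N4: 4.31 km
N1–N4: 5.50 km
N1–N2: 6.31 km
N2–N3: 9.82 km
N3–N4: 12.07 km
N2–N6: 12.22 km
N3–N5: 12.46 km
N1–N6: 13.12 km
N5–N6: 14.55 km
N4–N6: 15.85 km
N1–N3: 16.08 km
N3–N6: 17.70 km
Closest pair: N4–N5 at 1.45 km.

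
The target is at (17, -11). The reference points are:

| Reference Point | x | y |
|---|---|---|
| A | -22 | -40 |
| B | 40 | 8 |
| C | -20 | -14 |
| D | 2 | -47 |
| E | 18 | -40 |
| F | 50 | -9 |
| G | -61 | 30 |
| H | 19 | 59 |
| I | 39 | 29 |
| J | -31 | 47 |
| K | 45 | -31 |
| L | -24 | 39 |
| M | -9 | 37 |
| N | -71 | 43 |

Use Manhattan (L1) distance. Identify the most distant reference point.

N

Distances from (17, -11):
A: |-39| + |-29| = 39 + 29 = 68
B: |23| + |19| = 23 + 19 = 42
C: |-37| + |-3| = 37 + 3 = 40
D: |-15| + |-36| = 15 + 36 = 51
E: |1| + |-29| = 1 + 29 = 30
F: |33| + |2| = 33 + 2 = 35
G: |-78| + |41| = 78 + 41 = 119
H: |2| + |70| = 2 + 70 = 72
I: |22| + |40| = 22 + 40 = 62
J: |-48| + |58| = 48 + 58 = 106
K: |28| + |-20| = 28 + 20 = 48
L: |-41| + |50| = 41 + 50 = 91
M: |-26| + |48| = 26 + 48 = 74
N: |-88| + |54| = 88 + 54 = 142
Maximum: N at 142.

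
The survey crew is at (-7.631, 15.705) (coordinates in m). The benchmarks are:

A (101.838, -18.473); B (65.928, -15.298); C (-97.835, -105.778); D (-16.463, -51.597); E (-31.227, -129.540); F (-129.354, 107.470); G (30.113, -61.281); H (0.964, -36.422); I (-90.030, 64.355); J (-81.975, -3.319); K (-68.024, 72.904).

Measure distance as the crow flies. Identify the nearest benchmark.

H

Distances from (-7.631, 15.705):
A: √((109.469)² + (-34.178)²) = √(11983.46196 + 1168.13568) = 114.680 m
B: √((73.559)² + (-31.003)²) = √(5410.92648 + 961.18601) = 79.826 m
C: √((-90.204)² + (-121.483)²) = √(8136.76162 + 14758.11929) = 151.311 m
D: √((-8.832)² + (-67.302)²) = √(78.00422 + 4529.55920) = 67.879 m
E: √((-23.596)² + (-145.245)²) = √(556.77122 + 21096.11003) = 147.149 m
F: √((-121.723)² + (91.765)²) = √(14816.48873 + 8420.81523) = 152.438 m
G: √((37.744)² + (-76.986)²) = √(1424.60954 + 5926.84420) = 85.741 m
H: √((8.595)² + (-52.127)²) = √(73.87403 + 2717.22413) = 52.831 m
I: √((-82.399)² + (48.650)²) = √(6789.59520 + 2366.82250) = 95.689 m
J: √((-74.344)² + (-19.024)²) = √(5527.03034 + 361.91258) = 76.739 m
K: √((-60.393)² + (57.199)²) = √(3647.31445 + 3271.72560) = 83.181 m
Minimum: H at 52.831 m.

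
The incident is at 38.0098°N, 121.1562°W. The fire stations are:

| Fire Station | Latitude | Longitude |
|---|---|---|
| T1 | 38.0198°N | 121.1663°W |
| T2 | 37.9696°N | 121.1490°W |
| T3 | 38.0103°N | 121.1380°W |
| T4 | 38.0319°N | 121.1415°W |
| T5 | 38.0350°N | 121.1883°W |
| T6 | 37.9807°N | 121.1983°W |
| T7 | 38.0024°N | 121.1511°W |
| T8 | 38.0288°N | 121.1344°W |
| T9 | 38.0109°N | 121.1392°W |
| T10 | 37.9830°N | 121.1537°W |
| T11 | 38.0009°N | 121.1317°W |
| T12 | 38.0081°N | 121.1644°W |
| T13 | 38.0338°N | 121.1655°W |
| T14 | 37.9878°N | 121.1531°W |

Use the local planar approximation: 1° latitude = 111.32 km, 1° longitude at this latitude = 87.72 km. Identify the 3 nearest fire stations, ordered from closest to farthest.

Distances from 38.0098°N, 121.1562°W:
T1: √((0.0100·111.32)² + (-0.0101·87.72)²) = √(1.239214 + 0.784946) = 1.4227 km
T2: √((-0.0402·111.32)² + (0.0072·87.72)²) = √(20.026198 + 0.398898) = 4.5194 km
T3: √((0.0005·111.32)² + (0.0182·87.72)²) = √(0.003098 + 2.548825) = 1.5975 km
T4: √((0.0221·111.32)² + (0.0147·87.72)²) = √(6.052446 + 1.662769) = 2.7776 km
T5: √((0.0252·111.32)² + (-0.0321·87.72)²) = √(7.869506 + 7.928797) = 3.9747 km
T6: √((-0.0291·111.32)² + (-0.0421·87.72)²) = √(10.493790 + 13.638338) = 4.9124 km
T7: √((-0.0074·111.32)² + (0.0051·87.72)²) = √(0.678594 + 0.200142) = 0.9374 km
T8: √((0.0190·111.32)² + (0.0218·87.72)²) = √(4.473563 + 3.656876) = 2.8514 km
T9: √((0.0011·111.32)² + (0.0170·87.72)²) = √(0.014994 + 2.223797) = 1.4963 km
T10: √((-0.0268·111.32)² + (0.0025·87.72)²) = √(8.900532 + 0.048092) = 2.9914 km
T11: √((-0.0089·111.32)² + (0.0245·87.72)²) = √(0.981582 + 4.618803) = 2.3665 km
T12: √((-0.0017·111.32)² + (-0.0082·87.72)²) = √(0.035813 + 0.517398) = 0.7438 km
T13: √((0.0240·111.32)² + (-0.0093·87.72)²) = √(7.137874 + 0.665523) = 2.7935 km
T14: √((-0.0220·111.32)² + (0.0031·87.72)²) = √(5.997797 + 0.073947) = 2.4641 km
Sorted: T12 (0.7438 km) < T7 (0.9374 km) < T1 (1.4227 km) < T9 (1.4963 km) < T3 (1.5975 km) < …

T12, T7, T1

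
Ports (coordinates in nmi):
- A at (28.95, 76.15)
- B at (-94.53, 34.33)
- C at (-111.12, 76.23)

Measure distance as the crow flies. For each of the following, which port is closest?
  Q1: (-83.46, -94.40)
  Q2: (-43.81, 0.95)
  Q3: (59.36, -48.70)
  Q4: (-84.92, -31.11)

Q1 at (-83.46, -94.40):
  A: 204.26 nmi
  B: 129.21 nmi
  C: 172.86 nmi
  → nearest: B (129.21 nmi)
Q2 at (-43.81, 0.95):
  A: 104.64 nmi
  B: 60.72 nmi
  C: 100.98 nmi
  → nearest: B (60.72 nmi)
Q3 at (59.36, -48.70):
  A: 128.50 nmi
  B: 174.86 nmi
  C: 211.35 nmi
  → nearest: A (128.50 nmi)
Q4 at (-84.92, -31.11):
  A: 156.43 nmi
  B: 66.14 nmi
  C: 110.49 nmi
  → nearest: B (66.14 nmi)

Q1→B; Q2→B; Q3→A; Q4→B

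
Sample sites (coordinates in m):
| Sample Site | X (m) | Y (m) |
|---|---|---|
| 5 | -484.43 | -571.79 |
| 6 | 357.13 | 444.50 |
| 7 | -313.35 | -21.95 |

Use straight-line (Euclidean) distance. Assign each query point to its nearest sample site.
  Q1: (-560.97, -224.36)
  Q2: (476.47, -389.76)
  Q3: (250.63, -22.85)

Q1→7; Q2→6; Q3→6

Q1 at (-560.97, -224.36):
  5: 355.76 m
  6: 1135.91 m
  7: 319.82 m
  → nearest: 7 (319.82 m)
Q2 at (476.47, -389.76):
  5: 977.99 m
  6: 842.75 m
  7: 871.26 m
  → nearest: 6 (842.75 m)
Q3 at (250.63, -22.85):
  5: 917.41 m
  6: 479.33 m
  7: 563.98 m
  → nearest: 6 (479.33 m)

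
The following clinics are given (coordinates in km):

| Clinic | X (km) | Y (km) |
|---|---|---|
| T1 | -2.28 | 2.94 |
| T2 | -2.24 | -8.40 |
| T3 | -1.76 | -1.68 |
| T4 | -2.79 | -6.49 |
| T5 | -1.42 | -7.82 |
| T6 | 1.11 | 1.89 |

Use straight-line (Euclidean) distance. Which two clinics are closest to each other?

T2 and T5

Pairwise distances:
T1–T2: √((0.04)² + (-11.34)²) = √(0.0016 + 128.5956) = 11.34 km
T1–T3: √((0.52)² + (-4.62)²) = √(0.2704 + 21.3444) = 4.65 km
T1–T4: √((-0.51)² + (-9.43)²) = √(0.2601 + 88.9249) = 9.44 km
T1–T5: √((0.86)² + (-10.76)²) = √(0.7396 + 115.7776) = 10.79 km
T1–T6: √((3.39)² + (-1.05)²) = √(11.4921 + 1.1025) = 3.55 km
T2–T3: √((0.48)² + (6.72)²) = √(0.2304 + 45.1584) = 6.74 km
T2–T4: √((-0.55)² + (1.91)²) = √(0.3025 + 3.6481) = 1.99 km
T2–T5: √((0.82)² + (0.58)²) = √(0.6724 + 0.3364) = 1.00 km
T2–T6: √((3.35)² + (10.29)²) = √(11.2225 + 105.8841) = 10.82 km
T3–T4: √((-1.03)² + (-4.81)²) = √(1.0609 + 23.1361) = 4.92 km
T3–T5: √((0.34)² + (-6.14)²) = √(0.1156 + 37.6996) = 6.15 km
T3–T6: √((2.87)² + (3.57)²) = √(8.2369 + 12.7449) = 4.58 km
T4–T5: √((1.37)² + (-1.33)²) = √(1.8769 + 1.7689) = 1.91 km
T4–T6: √((3.90)² + (8.38)²) = √(15.2100 + 70.2244) = 9.24 km
T5–T6: √((2.53)² + (9.71)²) = √(6.4009 + 94.2841) = 10.03 km
Closest pair: T2–T5 at 1.00 km.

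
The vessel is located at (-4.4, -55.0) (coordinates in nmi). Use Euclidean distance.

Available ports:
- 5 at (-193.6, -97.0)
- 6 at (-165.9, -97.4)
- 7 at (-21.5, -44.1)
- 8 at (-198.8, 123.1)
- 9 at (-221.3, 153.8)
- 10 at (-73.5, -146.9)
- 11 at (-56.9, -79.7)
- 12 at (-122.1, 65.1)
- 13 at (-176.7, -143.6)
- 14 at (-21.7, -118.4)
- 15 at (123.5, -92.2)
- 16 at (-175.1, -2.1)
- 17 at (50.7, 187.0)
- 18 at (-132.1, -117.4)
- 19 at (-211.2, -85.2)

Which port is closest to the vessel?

Distances from (-4.4, -55.0):
5: √((-189.2)² + (-42.0)²) = √(35796.640 + 1764.000) = 193.8 nmi
6: √((-161.5)² + (-42.4)²) = √(26082.250 + 1797.760) = 167.0 nmi
7: √((-17.1)² + (10.9)²) = √(292.410 + 118.810) = 20.3 nmi
8: √((-194.4)² + (178.1)²) = √(37791.360 + 31719.610) = 263.6 nmi
9: √((-216.9)² + (208.8)²) = √(47045.610 + 43597.440) = 301.1 nmi
10: √((-69.1)² + (-91.9)²) = √(4774.810 + 8445.610) = 115.0 nmi
11: √((-52.5)² + (-24.7)²) = √(2756.250 + 610.090) = 58.0 nmi
12: √((-117.7)² + (120.1)²) = √(13853.290 + 14424.010) = 168.2 nmi
13: √((-172.3)² + (-88.6)²) = √(29687.290 + 7849.960) = 193.7 nmi
14: √((-17.3)² + (-63.4)²) = √(299.290 + 4019.560) = 65.7 nmi
15: √((127.9)² + (-37.2)²) = √(16358.410 + 1383.840) = 133.2 nmi
16: √((-170.7)² + (52.9)²) = √(29138.490 + 2798.410) = 178.7 nmi
17: √((55.1)² + (242.0)²) = √(3036.010 + 58564.000) = 248.2 nmi
18: √((-127.7)² + (-62.4)²) = √(16307.290 + 3893.760) = 142.1 nmi
19: √((-206.8)² + (-30.2)²) = √(42766.240 + 912.040) = 209.0 nmi
Minimum: 7 at 20.3 nmi.

7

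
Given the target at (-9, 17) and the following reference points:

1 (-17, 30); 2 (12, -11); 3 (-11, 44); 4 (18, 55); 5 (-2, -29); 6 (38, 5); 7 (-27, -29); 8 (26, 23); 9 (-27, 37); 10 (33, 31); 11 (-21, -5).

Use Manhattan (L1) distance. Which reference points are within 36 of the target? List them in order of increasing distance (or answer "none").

Distances from (-9, 17):
1: 21
2: 49
3: 29
4: 65
5: 53
6: 59
7: 64
8: 41
9: 38
10: 56
11: 34
Threshold 36: 1 (21), 3 (29), 11 (34) are within range.

1, 3, 11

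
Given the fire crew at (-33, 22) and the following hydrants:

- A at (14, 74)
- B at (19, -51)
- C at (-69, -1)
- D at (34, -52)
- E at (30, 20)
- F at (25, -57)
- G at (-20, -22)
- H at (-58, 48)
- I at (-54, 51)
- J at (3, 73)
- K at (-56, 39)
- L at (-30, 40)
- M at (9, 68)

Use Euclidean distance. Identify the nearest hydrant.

Distances from (-33, 22):
A: √((47)² + (52)²) = √(2209.000 + 2704.000) = 70.1
B: √((52)² + (-73)²) = √(2704.000 + 5329.000) = 89.6
C: √((-36)² + (-23)²) = √(1296.000 + 529.000) = 42.7
D: √((67)² + (-74)²) = √(4489.000 + 5476.000) = 99.8
E: √((63)² + (-2)²) = √(3969.000 + 4.000) = 63.0
F: √((58)² + (-79)²) = √(3364.000 + 6241.000) = 98.0
G: √((13)² + (-44)²) = √(169.000 + 1936.000) = 45.9
H: √((-25)² + (26)²) = √(625.000 + 676.000) = 36.1
I: √((-21)² + (29)²) = √(441.000 + 841.000) = 35.8
J: √((36)² + (51)²) = √(1296.000 + 2601.000) = 62.4
K: √((-23)² + (17)²) = √(529.000 + 289.000) = 28.6
L: √((3)² + (18)²) = √(9.000 + 324.000) = 18.2
M: √((42)² + (46)²) = √(1764.000 + 2116.000) = 62.3
Minimum: L at 18.2.

L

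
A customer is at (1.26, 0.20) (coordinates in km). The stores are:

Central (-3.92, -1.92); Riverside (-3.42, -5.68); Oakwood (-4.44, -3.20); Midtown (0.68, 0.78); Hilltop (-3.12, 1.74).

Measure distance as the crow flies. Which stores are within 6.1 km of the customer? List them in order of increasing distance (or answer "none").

Distances from (1.26, 0.20):
Central: √((-5.18)² + (-2.12)²) = √(26.8324 + 4.4944) = 5.60 km
Riverside: √((-4.68)² + (-5.88)²) = √(21.9024 + 34.5744) = 7.52 km
Oakwood: √((-5.70)² + (-3.40)²) = √(32.4900 + 11.5600) = 6.64 km
Midtown: √((-0.58)² + (0.58)²) = √(0.3364 + 0.3364) = 0.82 km
Hilltop: √((-4.38)² + (1.54)²) = √(19.1844 + 2.3716) = 4.64 km
Threshold 6.1 km: Midtown (0.82 km), Hilltop (4.64 km), Central (5.60 km) are within range.

Midtown, Hilltop, Central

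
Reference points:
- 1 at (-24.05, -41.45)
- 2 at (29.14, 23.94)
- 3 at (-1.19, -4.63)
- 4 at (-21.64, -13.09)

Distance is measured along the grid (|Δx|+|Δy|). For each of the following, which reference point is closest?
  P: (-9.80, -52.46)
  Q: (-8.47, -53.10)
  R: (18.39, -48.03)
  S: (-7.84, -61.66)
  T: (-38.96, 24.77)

P→1; Q→1; R→1; S→1; T→4

P at (-9.80, -52.46):
  1: 25.26
  2: 115.34
  3: 56.44
  4: 51.21
  → nearest: 1 (25.26)
Q at (-8.47, -53.10):
  1: 27.23
  2: 114.65
  3: 55.75
  4: 53.18
  → nearest: 1 (27.23)
R at (18.39, -48.03):
  1: 49.02
  2: 82.72
  3: 62.98
  4: 74.97
  → nearest: 1 (49.02)
S at (-7.84, -61.66):
  1: 36.42
  2: 122.58
  3: 63.68
  4: 62.37
  → nearest: 1 (36.42)
T at (-38.96, 24.77):
  1: 81.13
  2: 68.93
  3: 67.17
  4: 55.18
  → nearest: 4 (55.18)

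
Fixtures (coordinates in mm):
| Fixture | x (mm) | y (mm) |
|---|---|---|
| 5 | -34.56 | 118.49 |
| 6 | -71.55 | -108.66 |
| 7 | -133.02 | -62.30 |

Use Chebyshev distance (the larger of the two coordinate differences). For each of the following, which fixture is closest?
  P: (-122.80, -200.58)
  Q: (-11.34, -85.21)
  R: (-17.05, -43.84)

P→6; Q→6; R→6

P at (-122.80, -200.58):
  5: max(|88.24|, |319.07|) = 319.07 mm
  6: max(|51.25|, |91.92|) = 91.92 mm
  7: max(|-10.22|, |138.28|) = 138.28 mm
  → nearest: 6 (91.92 mm)
Q at (-11.34, -85.21):
  5: max(|-23.22|, |203.70|) = 203.70 mm
  6: max(|-60.21|, |-23.45|) = 60.21 mm
  7: max(|-121.68|, |22.91|) = 121.68 mm
  → nearest: 6 (60.21 mm)
R at (-17.05, -43.84):
  5: max(|-17.51|, |162.33|) = 162.33 mm
  6: max(|-54.50|, |-64.82|) = 64.82 mm
  7: max(|-115.97|, |-18.46|) = 115.97 mm
  → nearest: 6 (64.82 mm)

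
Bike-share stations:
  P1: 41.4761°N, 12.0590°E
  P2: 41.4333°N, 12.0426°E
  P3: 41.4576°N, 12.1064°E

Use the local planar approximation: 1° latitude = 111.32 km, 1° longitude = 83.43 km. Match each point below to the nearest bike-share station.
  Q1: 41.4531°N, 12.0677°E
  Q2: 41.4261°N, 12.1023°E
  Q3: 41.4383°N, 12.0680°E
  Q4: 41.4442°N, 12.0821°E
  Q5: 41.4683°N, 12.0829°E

Q1 at 41.4531°N, 12.0677°E:
  P1: √((0.0230·111.32)² + (-0.0087·83.43)²) = √(6.555443 + 0.526845) = 2.6613 km
  P2: √((-0.0198·111.32)² + (-0.0251·83.43)²) = √(4.858216 + 4.385225) = 3.0403 km
  P3: √((0.0045·111.32)² + (0.0387·83.43)²) = √(0.250941 + 10.424768) = 3.2674 km
  → nearest: P1 (2.6613 km)
Q2 at 41.4261°N, 12.1023°E:
  P1: √((0.0500·111.32)² + (-0.0433·83.43)²) = √(30.980356 + 13.050294) = 6.6356 km
  P2: √((0.0072·111.32)² + (-0.0597·83.43)²) = √(0.642409 + 24.808080) = 5.0448 km
  P3: √((0.0315·111.32)² + (0.0041·83.43)²) = √(12.296103 + 0.117007) = 3.5232 km
  → nearest: P3 (3.5232 km)
Q3 at 41.4383°N, 12.0680°E:
  P1: √((0.0378·111.32)² + (-0.0090·83.43)²) = √(17.706389 + 0.563806) = 4.2744 km
  P2: √((-0.0050·111.32)² + (-0.0254·83.43)²) = √(0.309804 + 4.490678) = 2.1910 km
  P3: √((0.0193·111.32)² + (0.0384·83.43)²) = √(4.615949 + 10.263771) = 3.8574 km
  → nearest: P2 (2.1910 km)
Q4 at 41.4442°N, 12.0821°E:
  P1: √((0.0319·111.32)² + (-0.0231·83.43)²) = √(12.610368 + 3.714227) = 4.0404 km
  P2: √((-0.0109·111.32)² + (-0.0395·83.43)²) = √(1.472310 + 10.860221) = 3.5118 km
  P3: √((0.0134·111.32)² + (0.0243·83.43)²) = √(2.225133 + 4.110144) = 2.5170 km
  → nearest: P3 (2.5170 km)
Q5 at 41.4683°N, 12.0829°E:
  P1: √((0.0078·111.32)² + (-0.0239·83.43)²) = √(0.753938 + 3.975944) = 2.1748 km
  P2: √((-0.0350·111.32)² + (-0.0403·83.43)²) = √(15.180374 + 11.304584) = 5.1464 km
  P3: √((-0.0107·111.32)² + (0.0235·83.43)²) = √(1.418776 + 3.843972) = 2.2941 km
  → nearest: P1 (2.1748 km)

Q1→P1; Q2→P3; Q3→P2; Q4→P3; Q5→P1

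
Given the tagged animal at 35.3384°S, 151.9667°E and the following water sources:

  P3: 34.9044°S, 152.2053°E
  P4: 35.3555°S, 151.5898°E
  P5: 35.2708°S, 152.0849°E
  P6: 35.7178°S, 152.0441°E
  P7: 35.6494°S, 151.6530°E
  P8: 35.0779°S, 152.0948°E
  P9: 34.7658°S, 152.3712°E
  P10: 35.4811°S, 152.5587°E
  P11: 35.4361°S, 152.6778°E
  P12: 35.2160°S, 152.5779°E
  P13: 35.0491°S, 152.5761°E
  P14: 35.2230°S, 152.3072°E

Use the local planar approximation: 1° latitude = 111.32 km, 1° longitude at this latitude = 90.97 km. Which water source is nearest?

P5

Distances from 35.3384°S, 151.9667°E:
P3: √((0.4340·111.32)² + (0.2386·90.97)²) = √(2334.134374 + 471.126212) = 52.9647 km
P4: √((-0.0171·111.32)² + (-0.3769·90.97)²) = √(3.623586 + 1175.570460) = 34.3394 km
P5: √((0.0676·111.32)² + (0.1182·90.97)²) = √(56.629117 + 115.619568) = 13.1244 km
P6: √((-0.3794·111.32)² + (0.0774·90.97)²) = √(1783.779007 + 49.576779) = 42.8177 km
P7: √((-0.3110·111.32)² + (-0.3137·90.97)²) = √(1198.580405 + 814.376863) = 44.8660 km
P8: √((0.2605·111.32)² + (0.1281·90.97)²) = √(840.933881 + 135.798399) = 31.2527 km
P9: √((0.5726·111.32)² + (0.4045·90.97)²) = √(4063.021147 + 1354.046071) = 73.6007 km
P10: √((-0.1427·111.32)² + (0.5920·90.97)²) = √(252.344789 + 2900.279166) = 56.1482 km
P11: √((-0.0977·111.32)² + (0.7111·90.97)²) = √(118.286593 + 4184.636576) = 65.5967 km
P12: √((0.1224·111.32)² + (0.6112·90.97)²) = √(185.656103 + 3091.456078) = 57.2461 km
P13: √((0.2893·111.32)² + (0.6094·90.97)²) = √(1037.154038 + 3073.274052) = 64.1126 km
P14: √((0.1154·111.32)² + (0.3405·90.97)²) = √(165.028143 + 959.468281) = 33.5335 km
Minimum: P5 at 13.1244 km.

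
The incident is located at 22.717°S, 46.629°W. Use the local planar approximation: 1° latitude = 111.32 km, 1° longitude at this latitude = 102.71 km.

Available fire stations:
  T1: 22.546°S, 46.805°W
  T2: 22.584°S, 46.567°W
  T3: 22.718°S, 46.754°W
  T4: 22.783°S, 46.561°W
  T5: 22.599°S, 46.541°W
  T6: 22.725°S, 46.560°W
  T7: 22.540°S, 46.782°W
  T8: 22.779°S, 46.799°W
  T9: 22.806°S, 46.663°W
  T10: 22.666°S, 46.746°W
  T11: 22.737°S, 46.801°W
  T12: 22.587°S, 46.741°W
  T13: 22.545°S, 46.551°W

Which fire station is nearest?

T6

Distances from 22.717°S, 46.629°W:
T1: 26.251 km
T2: 16.117 km
T3: 12.839 km
T4: 10.137 km
T5: 15.945 km
T6: 7.143 km
T7: 25.203 km
T8: 18.775 km
T9: 10.505 km
T10: 13.291 km
T11: 17.806 km
T12: 18.487 km
T13: 20.756 km
Minimum: T6 at 7.143 km.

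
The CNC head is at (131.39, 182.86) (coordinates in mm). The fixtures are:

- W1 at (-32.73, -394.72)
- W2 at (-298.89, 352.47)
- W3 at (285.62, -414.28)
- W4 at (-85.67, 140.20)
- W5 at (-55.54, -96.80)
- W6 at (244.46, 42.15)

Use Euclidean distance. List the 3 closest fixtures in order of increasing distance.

Distances from (131.39, 182.86):
W1: √((-164.12)² + (-577.58)²) = √(26935.3744 + 333598.6564) = 600.44 mm
W2: √((-430.28)² + (169.61)²) = √(185140.8784 + 28767.5521) = 462.50 mm
W3: √((154.23)² + (-597.14)²) = √(23786.8929 + 356576.1796) = 616.74 mm
W4: √((-217.06)² + (-42.66)²) = √(47115.0436 + 1819.8756) = 221.21 mm
W5: √((-186.93)² + (-279.66)²) = √(34942.8249 + 78209.7156) = 336.38 mm
W6: √((113.07)² + (-140.71)²) = √(12784.8249 + 19799.3041) = 180.51 mm
Sorted: W6 (180.51 mm) < W4 (221.21 mm) < W5 (336.38 mm) < W2 (462.50 mm) < W1 (600.44 mm) < …

W6, W4, W5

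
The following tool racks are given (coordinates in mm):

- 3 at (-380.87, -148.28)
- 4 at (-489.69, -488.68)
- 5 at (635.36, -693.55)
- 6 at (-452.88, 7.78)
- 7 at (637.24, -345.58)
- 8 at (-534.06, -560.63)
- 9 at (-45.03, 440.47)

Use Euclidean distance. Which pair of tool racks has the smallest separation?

Pairwise distances:
3–4: √((-108.82)² + (-340.40)²) = √(11841.7924 + 115872.1600) = 357.37 mm
3–5: √((1016.23)² + (-545.27)²) = √(1032723.4129 + 297319.3729) = 1153.27 mm
3–6: √((-72.01)² + (156.06)²) = √(5185.4401 + 24354.7236) = 171.87 mm
3–7: √((1018.11)² + (-197.30)²) = √(1036547.9721 + 38927.2900) = 1037.05 mm
3–8: √((-153.19)² + (-412.35)²) = √(23467.1761 + 170032.5225) = 439.89 mm
3–9: √((335.84)² + (588.75)²) = √(112788.5056 + 346626.5625) = 677.80 mm
4–5: √((1125.05)² + (-204.87)²) = √(1265737.5025 + 41971.7169) = 1143.55 mm
4–6: √((36.81)² + (496.46)²) = √(1354.9761 + 246472.5316) = 497.82 mm
4–7: √((1126.93)² + (143.10)²) = √(1269971.2249 + 20477.6100) = 1135.98 mm
4–8: √((-44.37)² + (-71.95)²) = √(1968.6969 + 5176.8025) = 84.53 mm
4–9: √((444.66)² + (929.15)²) = √(197722.5156 + 863319.7225) = 1030.07 mm
5–6: √((-1088.24)² + (701.33)²) = √(1184266.2976 + 491863.7689) = 1294.65 mm
5–7: √((1.88)² + (347.97)²) = √(3.5344 + 121083.1209) = 347.98 mm
5–8: √((-1169.42)² + (132.92)²) = √(1367543.1364 + 17667.7264) = 1176.95 mm
5–9: √((-680.39)² + (1134.02)²) = √(462930.5521 + 1286001.3604) = 1322.47 mm
6–7: √((1090.12)² + (-353.36)²) = √(1188361.6144 + 124863.2896) = 1145.96 mm
6–8: √((-81.18)² + (-568.41)²) = √(6590.1924 + 323089.9281) = 574.18 mm
6–9: √((407.85)² + (432.69)²) = √(166341.6225 + 187220.6361) = 594.61 mm
7–8: √((-1171.30)² + (-215.05)²) = √(1371943.6900 + 46246.5025) = 1190.88 mm
7–9: √((-682.27)² + (786.05)²) = √(465492.3529 + 617874.6025) = 1040.85 mm
8–9: √((489.03)² + (1001.10)²) = √(239150.3409 + 1002201.2100) = 1114.16 mm
Closest pair: 4–8 at 84.53 mm.

4 and 8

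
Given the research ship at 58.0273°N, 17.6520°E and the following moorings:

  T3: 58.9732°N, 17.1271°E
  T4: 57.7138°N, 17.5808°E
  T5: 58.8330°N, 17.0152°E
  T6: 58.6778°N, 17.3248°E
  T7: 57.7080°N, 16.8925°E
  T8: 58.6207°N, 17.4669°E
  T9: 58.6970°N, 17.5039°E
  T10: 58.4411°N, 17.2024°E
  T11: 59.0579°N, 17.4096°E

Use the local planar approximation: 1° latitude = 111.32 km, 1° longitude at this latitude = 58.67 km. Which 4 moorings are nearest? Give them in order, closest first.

T4, T10, T7, T8

Distances from 58.0273°N, 17.6520°E:
T3: √((0.9459·111.32)² + (-0.5249·58.67)²) = √(11087.582039 + 948.386410) = 109.7086 km
T4: √((-0.3135·111.32)² + (-0.0712·58.67)²) = √(1217.927637 + 17.449869) = 35.1479 km
T5: √((0.8057·111.32)² + (-0.6368·58.67)²) = √(8044.390095 + 1395.848505) = 97.1609 km
T6: √((0.6505·111.32)² + (-0.3272·58.67)²) = √(5243.738155 + 368.518052) = 74.9150 km
T7: √((-0.3193·111.32)² + (-0.7595·58.67)²) = √(1263.409774 + 1985.581569) = 56.9999 km
T8: √((0.5934·111.32)² + (-0.1851·58.67)²) = √(4363.565298 + 117.935625) = 66.9440 km
T9: √((0.6697·111.32)² + (-0.1481·58.67)²) = √(5557.852197 + 75.499190) = 75.0557 km
T10: √((0.4138·111.32)² + (-0.4496·58.67)²) = √(2121.911996 + 695.800572) = 53.0821 km
T11: √((1.0306·111.32)² + (-0.2424·58.67)²) = √(13162.145021 + 202.254134) = 115.6045 km
Sorted: T4 (35.1479 km) < T10 (53.0821 km) < T7 (56.9999 km) < T8 (66.9440 km) < T6 (74.9150 km) < T9 (75.0557 km) < …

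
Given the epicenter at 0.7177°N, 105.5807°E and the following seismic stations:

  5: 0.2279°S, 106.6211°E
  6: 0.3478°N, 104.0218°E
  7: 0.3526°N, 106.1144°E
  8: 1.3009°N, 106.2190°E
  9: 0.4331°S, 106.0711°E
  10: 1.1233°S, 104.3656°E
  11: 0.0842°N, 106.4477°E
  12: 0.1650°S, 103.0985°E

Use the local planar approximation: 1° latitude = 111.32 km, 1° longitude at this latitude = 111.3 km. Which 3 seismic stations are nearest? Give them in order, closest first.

7, 8, 11

Distances from 0.7177°N, 105.5807°E:
5: 156.4908 km
6: 178.3248 km
7: 71.9743 km
8: 96.2389 km
9: 139.2500 km
10: 245.5412 km
11: 119.5196 km
12: 293.2234 km
Sorted: 7 (71.9743 km) < 8 (96.2389 km) < 11 (119.5196 km) < 9 (139.2500 km) < 5 (156.4908 km) < …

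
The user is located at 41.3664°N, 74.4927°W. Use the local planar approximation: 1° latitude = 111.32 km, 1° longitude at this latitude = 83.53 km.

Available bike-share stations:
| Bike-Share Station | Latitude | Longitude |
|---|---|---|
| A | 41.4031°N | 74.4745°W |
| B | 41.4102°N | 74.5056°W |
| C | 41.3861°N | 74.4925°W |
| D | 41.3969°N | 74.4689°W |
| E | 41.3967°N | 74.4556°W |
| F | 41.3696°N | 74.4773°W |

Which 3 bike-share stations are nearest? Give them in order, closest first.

Distances from 41.3664°N, 74.4927°W:
A: 4.3591 km
B: 4.9935 km
C: 2.1931 km
D: 3.9345 km
E: 4.5805 km
F: 1.3348 km
Sorted: F (1.3348 km) < C (2.1931 km) < D (3.9345 km) < A (4.3591 km) < E (4.5805 km) < …

F, C, D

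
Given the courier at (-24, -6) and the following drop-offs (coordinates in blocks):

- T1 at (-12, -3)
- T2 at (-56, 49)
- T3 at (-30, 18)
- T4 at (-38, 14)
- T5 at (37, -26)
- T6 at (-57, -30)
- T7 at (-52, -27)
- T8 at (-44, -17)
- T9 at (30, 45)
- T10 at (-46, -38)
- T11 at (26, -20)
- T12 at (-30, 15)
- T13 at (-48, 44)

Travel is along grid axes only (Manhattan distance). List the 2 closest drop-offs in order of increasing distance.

Distances from (-24, -6):
T1: |12| + |3| = 12 + 3 = 15 blocks
T2: |-32| + |55| = 32 + 55 = 87 blocks
T3: |-6| + |24| = 6 + 24 = 30 blocks
T4: |-14| + |20| = 14 + 20 = 34 blocks
T5: |61| + |-20| = 61 + 20 = 81 blocks
T6: |-33| + |-24| = 33 + 24 = 57 blocks
T7: |-28| + |-21| = 28 + 21 = 49 blocks
T8: |-20| + |-11| = 20 + 11 = 31 blocks
T9: |54| + |51| = 54 + 51 = 105 blocks
T10: |-22| + |-32| = 22 + 32 = 54 blocks
T11: |50| + |-14| = 50 + 14 = 64 blocks
T12: |-6| + |21| = 6 + 21 = 27 blocks
T13: |-24| + |50| = 24 + 50 = 74 blocks
Sorted: T1 (15 blocks) < T12 (27 blocks) < T3 (30 blocks) < T8 (31 blocks) < …

T1, T12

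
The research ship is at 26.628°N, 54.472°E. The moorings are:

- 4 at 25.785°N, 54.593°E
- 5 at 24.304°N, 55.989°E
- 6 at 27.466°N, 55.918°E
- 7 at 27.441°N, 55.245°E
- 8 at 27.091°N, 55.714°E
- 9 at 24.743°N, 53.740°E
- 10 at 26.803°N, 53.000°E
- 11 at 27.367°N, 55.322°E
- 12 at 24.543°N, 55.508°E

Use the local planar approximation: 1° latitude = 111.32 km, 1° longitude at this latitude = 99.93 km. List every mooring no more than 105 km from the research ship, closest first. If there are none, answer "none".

4

Distances from 26.628°N, 54.472°E:
4: 94.619 km
5: 299.851 km
6: 171.995 km
7: 118.986 km
8: 134.390 km
9: 222.222 km
10: 148.381 km
11: 118.248 km
12: 254.144 km
Threshold 105 km: 4 (94.619 km) is within range.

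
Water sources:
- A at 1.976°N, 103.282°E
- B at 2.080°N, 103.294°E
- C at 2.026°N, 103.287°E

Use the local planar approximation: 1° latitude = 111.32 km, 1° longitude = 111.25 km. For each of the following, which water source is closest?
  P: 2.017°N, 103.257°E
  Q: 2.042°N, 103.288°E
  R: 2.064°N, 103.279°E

P→C; Q→C; R→B

P at 2.017°N, 103.257°E:
  A: √((-0.041·111.32)² + (0.025·111.25)²) = √(20.83119 + 7.73535) = 5.345 km
  B: √((0.063·111.32)² + (0.037·111.25)²) = √(49.18441 + 16.94351) = 8.132 km
  C: √((0.009·111.32)² + (0.030·111.25)²) = √(1.00376 + 11.13891) = 3.485 km
  → nearest: C (3.485 km)
Q at 2.042°N, 103.288°E:
  A: √((-0.066·111.32)² + (-0.006·111.25)²) = √(53.98017 + 0.44556) = 7.377 km
  B: √((0.038·111.32)² + (0.006·111.25)²) = √(17.89425 + 0.44556) = 4.283 km
  C: √((-0.016·111.32)² + (-0.001·111.25)²) = √(3.17239 + 0.01238) = 1.785 km
  → nearest: C (1.785 km)
R at 2.064°N, 103.279°E:
  A: √((-0.088·111.32)² + (0.003·111.25)²) = √(95.96475 + 0.11139) = 9.802 km
  B: √((0.016·111.32)² + (0.015·111.25)²) = √(3.17239 + 2.78473) = 2.441 km
  C: √((-0.038·111.32)² + (0.008·111.25)²) = √(17.89425 + 0.79210) = 4.323 km
  → nearest: B (2.441 km)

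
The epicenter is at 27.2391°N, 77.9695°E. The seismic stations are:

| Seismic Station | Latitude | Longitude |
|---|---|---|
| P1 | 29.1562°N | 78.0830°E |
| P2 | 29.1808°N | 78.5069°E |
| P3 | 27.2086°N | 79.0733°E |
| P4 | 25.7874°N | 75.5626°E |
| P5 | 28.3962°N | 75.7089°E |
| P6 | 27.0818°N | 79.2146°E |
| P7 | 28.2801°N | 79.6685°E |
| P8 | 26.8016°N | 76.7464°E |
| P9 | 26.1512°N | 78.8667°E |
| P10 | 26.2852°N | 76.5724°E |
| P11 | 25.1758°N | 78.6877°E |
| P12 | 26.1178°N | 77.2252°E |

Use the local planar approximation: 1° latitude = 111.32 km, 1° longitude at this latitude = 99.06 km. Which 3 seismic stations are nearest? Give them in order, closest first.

Distances from 27.2391°N, 77.9695°E:
P1: 213.7075 km
P2: 222.6091 km
P3: 109.3951 km
P4: 288.0335 km
P5: 258.3380 km
P6: 124.5764 km
P7: 204.3404 km
P8: 130.5823 km
P9: 150.2181 km
P10: 174.4408 km
P11: 240.4527 km
P12: 144.9723 km
Sorted: P3 (109.3951 km) < P6 (124.5764 km) < P8 (130.5823 km) < P12 (144.9723 km) < P9 (150.2181 km) < …

P3, P6, P8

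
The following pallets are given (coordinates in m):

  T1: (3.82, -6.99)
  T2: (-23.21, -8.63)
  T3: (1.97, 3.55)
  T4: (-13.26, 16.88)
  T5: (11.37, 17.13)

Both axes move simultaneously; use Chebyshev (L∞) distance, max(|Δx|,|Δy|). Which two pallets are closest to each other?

T1 and T3

Pairwise distances:
T1–T3: 10.54 m
T3–T5: 13.58 m
T3–T4: 15.23 m
T1–T4: 23.87 m
T1–T5: 24.12 m
T4–T5: 24.63 m
T2–T3: 25.18 m
T2–T4: 25.51 m
T1–T2: 27.03 m
T2–T5: 34.58 m
Closest pair: T1–T3 at 10.54 m.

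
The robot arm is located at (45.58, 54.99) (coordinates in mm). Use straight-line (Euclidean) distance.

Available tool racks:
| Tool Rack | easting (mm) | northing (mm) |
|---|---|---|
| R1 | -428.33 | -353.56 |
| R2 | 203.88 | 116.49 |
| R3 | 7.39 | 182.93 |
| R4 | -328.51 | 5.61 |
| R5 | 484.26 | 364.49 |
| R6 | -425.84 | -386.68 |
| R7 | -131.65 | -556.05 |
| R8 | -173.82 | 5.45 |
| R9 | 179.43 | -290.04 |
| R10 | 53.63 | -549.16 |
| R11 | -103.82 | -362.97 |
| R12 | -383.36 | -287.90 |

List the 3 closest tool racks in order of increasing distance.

R3, R2, R8

Distances from (45.58, 54.99):
R1: √((-473.91)² + (-408.55)²) = √(224590.6881 + 166913.1025) = 625.70 mm
R2: √((158.30)² + (61.50)²) = √(25058.8900 + 3782.2500) = 169.83 mm
R3: √((-38.19)² + (127.94)²) = √(1458.4761 + 16368.6436) = 133.52 mm
R4: √((-374.09)² + (-49.38)²) = √(139943.3281 + 2438.3844) = 377.34 mm
R5: √((438.68)² + (309.50)²) = √(192440.1424 + 95790.2500) = 536.87 mm
R6: √((-471.42)² + (-441.67)²) = √(222236.8164 + 195072.3889) = 645.99 mm
R7: √((-177.23)² + (-611.04)²) = √(31410.4729 + 373369.8816) = 636.22 mm
R8: √((-219.40)² + (-49.54)²) = √(48136.3600 + 2454.2116) = 224.92 mm
R9: √((133.85)² + (-345.03)²) = √(17915.8225 + 119045.7009) = 370.08 mm
R10: √((8.05)² + (-604.15)²) = √(64.8025 + 364997.2225) = 604.20 mm
R11: √((-149.40)² + (-417.96)²) = √(22320.3600 + 174690.5616) = 443.86 mm
R12: √((-428.94)² + (-342.89)²) = √(183989.5236 + 117573.5521) = 549.15 mm
Sorted: R3 (133.52 mm) < R2 (169.83 mm) < R8 (224.92 mm) < R9 (370.08 mm) < R4 (377.34 mm) < …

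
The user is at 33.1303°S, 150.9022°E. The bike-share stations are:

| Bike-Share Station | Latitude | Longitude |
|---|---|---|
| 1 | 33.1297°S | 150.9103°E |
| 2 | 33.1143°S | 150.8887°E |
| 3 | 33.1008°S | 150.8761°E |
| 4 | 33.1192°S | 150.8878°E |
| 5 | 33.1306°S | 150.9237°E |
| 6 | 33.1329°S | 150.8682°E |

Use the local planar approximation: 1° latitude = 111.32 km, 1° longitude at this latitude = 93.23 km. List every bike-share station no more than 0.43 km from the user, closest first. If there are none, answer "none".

none

Distances from 33.1303°S, 150.9022°E:
1: √((0.0006·111.32)² + (0.0081·93.23)²) = √(0.004461 + 0.570271) = 0.7581 km
2: √((0.0160·111.32)² + (-0.0135·93.23)²) = √(3.172388 + 1.584087) = 2.1809 km
3: √((0.0295·111.32)² + (-0.0261·93.23)²) = √(10.784262 + 5.920963) = 4.0872 km
4: √((0.0111·111.32)² + (-0.0144·93.23)²) = √(1.526836 + 1.802338) = 1.8246 km
5: √((-0.0003·111.32)² + (0.0215·93.23)²) = √(0.001115 + 4.017800) = 2.0047 km
6: √((-0.0026·111.32)² + (-0.0340·93.23)²) = √(0.083771 + 10.047759) = 3.1830 km
Threshold 0.43 km: none within range.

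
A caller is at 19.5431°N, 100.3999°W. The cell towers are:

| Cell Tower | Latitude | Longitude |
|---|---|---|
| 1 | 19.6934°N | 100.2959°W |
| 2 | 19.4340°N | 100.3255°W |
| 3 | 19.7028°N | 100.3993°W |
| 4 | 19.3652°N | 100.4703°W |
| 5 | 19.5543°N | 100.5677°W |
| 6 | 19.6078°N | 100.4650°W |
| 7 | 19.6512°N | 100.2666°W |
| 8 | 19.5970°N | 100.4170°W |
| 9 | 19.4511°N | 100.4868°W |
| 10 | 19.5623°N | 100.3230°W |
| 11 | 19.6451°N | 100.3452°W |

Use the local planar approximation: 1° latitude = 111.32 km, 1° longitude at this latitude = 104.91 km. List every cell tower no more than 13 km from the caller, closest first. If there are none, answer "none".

Distances from 19.5431°N, 100.3999°W:
1: 19.9745 km
2: 14.4369 km
3: 17.7779 km
4: 21.1362 km
5: 17.6480 km
6: 9.9257 km
7: 18.4493 km
8: 6.2626 km
9: 13.7113 km
10: 8.3459 km
11: 12.7224 km
Threshold 13 km: 8 (6.2626 km), 10 (8.3459 km), 6 (9.9257 km), 11 (12.7224 km) are within range.

8, 10, 6, 11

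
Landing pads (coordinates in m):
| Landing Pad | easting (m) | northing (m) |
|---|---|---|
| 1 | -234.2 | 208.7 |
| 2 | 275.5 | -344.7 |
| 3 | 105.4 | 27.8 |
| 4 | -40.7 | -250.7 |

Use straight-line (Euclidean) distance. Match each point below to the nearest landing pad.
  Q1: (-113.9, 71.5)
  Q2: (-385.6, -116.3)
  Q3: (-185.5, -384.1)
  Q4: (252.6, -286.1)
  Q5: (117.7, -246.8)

Q1 at (-113.9, 71.5):
  1: 182.5 m
  2: 570.0 m
  3: 223.6 m
  4: 330.4 m
  → nearest: 1 (182.5 m)
Q2 at (-385.6, -116.3):
  1: 358.5 m
  2: 699.4 m
  3: 511.7 m
  4: 370.2 m
  → nearest: 1 (358.5 m)
Q3 at (-185.5, -384.1):
  1: 594.8 m
  2: 462.7 m
  3: 504.3 m
  4: 196.9 m
  → nearest: 4 (196.9 m)
Q4 at (252.6, -286.1):
  1: 694.1 m
  2: 62.9 m
  3: 346.7 m
  4: 295.4 m
  → nearest: 2 (62.9 m)
Q5 at (117.7, -246.8):
  1: 575.6 m
  2: 185.7 m
  3: 274.9 m
  4: 158.4 m
  → nearest: 4 (158.4 m)

Q1→1; Q2→1; Q3→4; Q4→2; Q5→4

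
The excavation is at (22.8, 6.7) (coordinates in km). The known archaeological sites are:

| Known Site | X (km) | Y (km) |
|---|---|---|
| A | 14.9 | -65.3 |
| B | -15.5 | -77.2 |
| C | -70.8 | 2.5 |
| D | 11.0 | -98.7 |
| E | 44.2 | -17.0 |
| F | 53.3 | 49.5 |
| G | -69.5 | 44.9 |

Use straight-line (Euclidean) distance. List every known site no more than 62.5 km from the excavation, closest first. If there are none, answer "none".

Distances from (22.8, 6.7):
A: √((-7.9)² + (-72.0)²) = √(62.410 + 5184.000) = 72.4 km
B: √((-38.3)² + (-83.9)²) = √(1466.890 + 7039.210) = 92.2 km
C: √((-93.6)² + (-4.2)²) = √(8760.960 + 17.640) = 93.7 km
D: √((-11.8)² + (-105.4)²) = √(139.240 + 11109.160) = 106.1 km
E: √((21.4)² + (-23.7)²) = √(457.960 + 561.690) = 31.9 km
F: √((30.5)² + (42.8)²) = √(930.250 + 1831.840) = 52.6 km
G: √((-92.3)² + (38.2)²) = √(8519.290 + 1459.240) = 99.9 km
Threshold 62.5 km: E (31.9 km), F (52.6 km) are within range.

E, F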